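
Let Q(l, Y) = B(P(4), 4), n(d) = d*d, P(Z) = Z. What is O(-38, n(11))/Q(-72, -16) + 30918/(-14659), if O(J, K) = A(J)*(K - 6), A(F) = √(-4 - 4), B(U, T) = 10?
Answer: -30918/14659 + 23*I*√2 ≈ -2.1091 + 32.527*I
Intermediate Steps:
A(F) = 2*I*√2 (A(F) = √(-8) = 2*I*√2)
n(d) = d²
Q(l, Y) = 10
O(J, K) = 2*I*√2*(-6 + K) (O(J, K) = (2*I*√2)*(K - 6) = (2*I*√2)*(-6 + K) = 2*I*√2*(-6 + K))
O(-38, n(11))/Q(-72, -16) + 30918/(-14659) = (2*I*√2*(-6 + 11²))/10 + 30918/(-14659) = (2*I*√2*(-6 + 121))*(⅒) + 30918*(-1/14659) = (2*I*√2*115)*(⅒) - 30918/14659 = (230*I*√2)*(⅒) - 30918/14659 = 23*I*√2 - 30918/14659 = -30918/14659 + 23*I*√2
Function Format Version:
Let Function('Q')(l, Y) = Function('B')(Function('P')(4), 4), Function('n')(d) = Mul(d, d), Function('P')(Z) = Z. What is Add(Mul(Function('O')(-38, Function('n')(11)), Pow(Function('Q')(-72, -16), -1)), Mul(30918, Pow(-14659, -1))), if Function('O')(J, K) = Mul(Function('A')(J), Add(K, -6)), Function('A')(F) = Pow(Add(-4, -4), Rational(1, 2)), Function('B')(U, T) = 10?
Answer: Add(Rational(-30918, 14659), Mul(23, I, Pow(2, Rational(1, 2)))) ≈ Add(-2.1091, Mul(32.527, I))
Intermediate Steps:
Function('A')(F) = Mul(2, I, Pow(2, Rational(1, 2))) (Function('A')(F) = Pow(-8, Rational(1, 2)) = Mul(2, I, Pow(2, Rational(1, 2))))
Function('n')(d) = Pow(d, 2)
Function('Q')(l, Y) = 10
Function('O')(J, K) = Mul(2, I, Pow(2, Rational(1, 2)), Add(-6, K)) (Function('O')(J, K) = Mul(Mul(2, I, Pow(2, Rational(1, 2))), Add(K, -6)) = Mul(Mul(2, I, Pow(2, Rational(1, 2))), Add(-6, K)) = Mul(2, I, Pow(2, Rational(1, 2)), Add(-6, K)))
Add(Mul(Function('O')(-38, Function('n')(11)), Pow(Function('Q')(-72, -16), -1)), Mul(30918, Pow(-14659, -1))) = Add(Mul(Mul(2, I, Pow(2, Rational(1, 2)), Add(-6, Pow(11, 2))), Pow(10, -1)), Mul(30918, Pow(-14659, -1))) = Add(Mul(Mul(2, I, Pow(2, Rational(1, 2)), Add(-6, 121)), Rational(1, 10)), Mul(30918, Rational(-1, 14659))) = Add(Mul(Mul(2, I, Pow(2, Rational(1, 2)), 115), Rational(1, 10)), Rational(-30918, 14659)) = Add(Mul(Mul(230, I, Pow(2, Rational(1, 2))), Rational(1, 10)), Rational(-30918, 14659)) = Add(Mul(23, I, Pow(2, Rational(1, 2))), Rational(-30918, 14659)) = Add(Rational(-30918, 14659), Mul(23, I, Pow(2, Rational(1, 2))))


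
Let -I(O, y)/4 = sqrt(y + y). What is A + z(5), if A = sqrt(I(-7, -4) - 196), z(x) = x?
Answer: 5 + 2*sqrt(-49 - 2*I*sqrt(2)) ≈ 5.4039 - 14.006*I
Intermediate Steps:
I(O, y) = -4*sqrt(2)*sqrt(y) (I(O, y) = -4*sqrt(y + y) = -4*sqrt(2)*sqrt(y))
A = sqrt(-196 - 8*I*sqrt(2)) (A = sqrt(-4*sqrt(2)*sqrt(-4) - 196) = sqrt(-4*sqrt(2)*2*I - 196) = sqrt(-8*I*sqrt(2) - 196) = sqrt(-196 - 8*I*sqrt(2)) ≈ 0.40389 - 14.006*I)
A + z(5) = 2*sqrt(-49 - 2*I*sqrt(2)) + 5 = 5 + 2*sqrt(-49 - 2*I*sqrt(2))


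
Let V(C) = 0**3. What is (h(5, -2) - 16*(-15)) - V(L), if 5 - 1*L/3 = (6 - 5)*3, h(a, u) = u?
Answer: 238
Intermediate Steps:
L = 6 (L = 15 - 3*(6 - 5)*3 = 15 - 3*3 = 15 - 9 = 6)
V(C) = 0
(h(5, -2) - 16*(-15)) - V(L) = (-2 - 16*(-15)) - 1*0 = (-2 + 240) + 0 = 238 + 0 = 238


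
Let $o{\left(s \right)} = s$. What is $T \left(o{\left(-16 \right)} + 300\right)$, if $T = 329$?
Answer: $93436$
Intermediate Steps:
$T \left(o{\left(-16 \right)} + 300\right) = 329 \left(-16 + 300\right) = 329 \cdot 284 = 93436$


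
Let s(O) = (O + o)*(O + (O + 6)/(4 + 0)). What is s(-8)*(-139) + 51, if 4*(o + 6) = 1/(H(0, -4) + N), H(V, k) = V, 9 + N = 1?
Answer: -1057723/64 ≈ -16527.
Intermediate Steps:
N = -8 (N = -9 + 1 = -8)
o = -193/32 (o = -6 + 1/(4*(0 - 8)) = -6 + (¼)/(-8) = -6 + (¼)*(-⅛) = -6 - 1/32 = -193/32 ≈ -6.0313)
s(O) = (-193/32 + O)*(3/2 + 5*O/4) (s(O) = (O - 193/32)*(O + (O + 6)/(4 + 0)) = (-193/32 + O)*(O + (6 + O)/4) = (-193/32 + O)*(O + (6 + O)*(¼)) = (-193/32 + O)*(O + (3/2 + O/4)) = (-193/32 + O)*(3/2 + 5*O/4))
s(-8)*(-139) + 51 = (-579/64 - 773/128*(-8) + (5/4)*(-8)²)*(-139) + 51 = (-579/64 + 773/16 + (5/4)*64)*(-139) + 51 = (-579/64 + 773/16 + 80)*(-139) + 51 = (7633/64)*(-139) + 51 = -1060987/64 + 51 = -1057723/64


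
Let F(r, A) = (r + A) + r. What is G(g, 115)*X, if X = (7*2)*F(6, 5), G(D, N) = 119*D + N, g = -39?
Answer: -1077188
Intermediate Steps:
F(r, A) = A + 2*r (F(r, A) = (A + r) + r = A + 2*r)
G(D, N) = N + 119*D
X = 238 (X = (7*2)*(5 + 2*6) = 14*(5 + 12) = 14*17 = 238)
G(g, 115)*X = (115 + 119*(-39))*238 = (115 - 4641)*238 = -4526*238 = -1077188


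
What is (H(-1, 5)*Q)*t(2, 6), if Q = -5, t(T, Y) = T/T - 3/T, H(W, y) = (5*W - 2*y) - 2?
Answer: -85/2 ≈ -42.500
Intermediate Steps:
H(W, y) = -2 - 2*y + 5*W (H(W, y) = (-2*y + 5*W) - 2 = -2 - 2*y + 5*W)
t(T, Y) = 1 - 3/T
(H(-1, 5)*Q)*t(2, 6) = ((-2 - 2*5 + 5*(-1))*(-5))*((-3 + 2)/2) = ((-2 - 10 - 5)*(-5))*((1/2)*(-1)) = -17*(-5)*(-1/2) = 85*(-1/2) = -85/2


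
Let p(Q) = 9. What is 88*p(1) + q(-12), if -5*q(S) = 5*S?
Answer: 804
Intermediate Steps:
q(S) = -S
88*p(1) + q(-12) = 88*9 - 1*(-12) = 792 + 12 = 804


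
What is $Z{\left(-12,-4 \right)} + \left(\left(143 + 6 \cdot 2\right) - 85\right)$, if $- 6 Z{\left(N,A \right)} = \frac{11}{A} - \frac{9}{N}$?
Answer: $\frac{211}{3} \approx 70.333$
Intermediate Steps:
$Z{\left(N,A \right)} = - \frac{11}{6 A} + \frac{3}{2 N}$ ($Z{\left(N,A \right)} = - \frac{\frac{11}{A} - \frac{9}{N}}{6} = - \frac{- \frac{9}{N} + \frac{11}{A}}{6} = - \frac{11}{6 A} + \frac{3}{2 N}$)
$Z{\left(-12,-4 \right)} + \left(\left(143 + 6 \cdot 2\right) - 85\right) = \left(- \frac{11}{6 \left(-4\right)} + \frac{3}{2 \left(-12\right)}\right) + \left(\left(143 + 6 \cdot 2\right) - 85\right) = \left(\left(- \frac{11}{6}\right) \left(- \frac{1}{4}\right) + \frac{3}{2} \left(- \frac{1}{12}\right)\right) + \left(\left(143 + 12\right) - 85\right) = \left(\frac{11}{24} - \frac{1}{8}\right) + \left(155 - 85\right) = \frac{1}{3} + 70 = \frac{211}{3}$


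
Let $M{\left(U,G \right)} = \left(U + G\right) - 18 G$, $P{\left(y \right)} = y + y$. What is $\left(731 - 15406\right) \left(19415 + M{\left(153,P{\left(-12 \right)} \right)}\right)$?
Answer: $-293147800$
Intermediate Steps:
$P{\left(y \right)} = 2 y$
$M{\left(U,G \right)} = U - 17 G$ ($M{\left(U,G \right)} = \left(G + U\right) - 18 G = U - 17 G$)
$\left(731 - 15406\right) \left(19415 + M{\left(153,P{\left(-12 \right)} \right)}\right) = \left(731 - 15406\right) \left(19415 - \left(-153 + 17 \cdot 2 \left(-12\right)\right)\right) = - 14675 \left(19415 + \left(153 - -408\right)\right) = - 14675 \left(19415 + \left(153 + 408\right)\right) = - 14675 \left(19415 + 561\right) = \left(-14675\right) 19976 = -293147800$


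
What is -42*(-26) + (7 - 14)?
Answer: 1085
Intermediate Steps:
-42*(-26) + (7 - 14) = 1092 - 7 = 1085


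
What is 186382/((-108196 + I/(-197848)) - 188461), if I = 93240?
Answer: -329243803/524045423 ≈ -0.62827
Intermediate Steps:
186382/((-108196 + I/(-197848)) - 188461) = 186382/((-108196 + 93240/(-197848)) - 188461) = 186382/((-108196 + 93240*(-1/197848)) - 188461) = 186382/((-108196 - 1665/3533) - 188461) = 186382/(-382258133/3533 - 188461) = 186382/(-1048090846/3533) = 186382*(-3533/1048090846) = -329243803/524045423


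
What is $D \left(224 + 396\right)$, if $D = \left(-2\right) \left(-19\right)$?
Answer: $23560$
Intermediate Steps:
$D = 38$
$D \left(224 + 396\right) = 38 \left(224 + 396\right) = 38 \cdot 620 = 23560$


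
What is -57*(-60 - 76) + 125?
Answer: 7877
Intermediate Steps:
-57*(-60 - 76) + 125 = -57*(-136) + 125 = 7752 + 125 = 7877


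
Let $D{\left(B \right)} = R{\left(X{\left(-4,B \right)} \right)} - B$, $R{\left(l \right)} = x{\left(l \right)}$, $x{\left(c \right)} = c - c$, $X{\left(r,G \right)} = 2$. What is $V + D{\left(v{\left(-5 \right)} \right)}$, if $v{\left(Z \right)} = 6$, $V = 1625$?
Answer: $1619$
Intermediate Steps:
$x{\left(c \right)} = 0$
$R{\left(l \right)} = 0$
$D{\left(B \right)} = - B$ ($D{\left(B \right)} = 0 - B = - B$)
$V + D{\left(v{\left(-5 \right)} \right)} = 1625 - 6 = 1619$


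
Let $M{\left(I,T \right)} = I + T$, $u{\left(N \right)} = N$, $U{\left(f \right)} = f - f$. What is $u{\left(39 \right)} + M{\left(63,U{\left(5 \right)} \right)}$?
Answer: $102$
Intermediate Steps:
$U{\left(f \right)} = 0$
$u{\left(39 \right)} + M{\left(63,U{\left(5 \right)} \right)} = 39 + \left(63 + 0\right) = 39 + 63 = 102$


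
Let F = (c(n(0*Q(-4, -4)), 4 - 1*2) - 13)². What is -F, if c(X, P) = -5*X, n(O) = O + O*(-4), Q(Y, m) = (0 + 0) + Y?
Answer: -169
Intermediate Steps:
Q(Y, m) = Y (Q(Y, m) = 0 + Y = Y)
n(O) = -3*O (n(O) = O - 4*O = -3*O)
F = 169 (F = (-(-15)*0*(-4) - 13)² = (-(-15)*0 - 13)² = (-5*0 - 13)² = (0 - 13)² = (-13)² = 169)
-F = -1*169 = -169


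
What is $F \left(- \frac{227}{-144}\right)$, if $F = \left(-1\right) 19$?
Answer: $- \frac{4313}{144} \approx -29.951$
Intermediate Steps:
$F = -19$
$F \left(- \frac{227}{-144}\right) = - 19 \left(- \frac{227}{-144}\right) = - 19 \left(\left(-227\right) \left(- \frac{1}{144}\right)\right) = \left(-19\right) \frac{227}{144} = - \frac{4313}{144}$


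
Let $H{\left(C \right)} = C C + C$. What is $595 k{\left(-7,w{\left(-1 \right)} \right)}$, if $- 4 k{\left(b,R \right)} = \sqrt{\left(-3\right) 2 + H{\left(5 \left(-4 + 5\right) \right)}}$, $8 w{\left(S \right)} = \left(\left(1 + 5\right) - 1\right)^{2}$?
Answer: $- \frac{595 \sqrt{6}}{2} \approx -728.72$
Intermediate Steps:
$H{\left(C \right)} = C + C^{2}$ ($H{\left(C \right)} = C^{2} + C = C + C^{2}$)
$w{\left(S \right)} = \frac{25}{8}$ ($w{\left(S \right)} = \frac{\left(\left(1 + 5\right) - 1\right)^{2}}{8} = \frac{\left(6 - 1\right)^{2}}{8} = \frac{5^{2}}{8} = \frac{1}{8} \cdot 25 = \frac{25}{8}$)
$k{\left(b,R \right)} = - \frac{\sqrt{6}}{2}$ ($k{\left(b,R \right)} = - \frac{\sqrt{\left(-3\right) 2 + 5 \left(-4 + 5\right) \left(1 + 5 \left(-4 + 5\right)\right)}}{4} = - \frac{\sqrt{-6 + 5 \cdot 1 \left(1 + 5 \cdot 1\right)}}{4} = - \frac{\sqrt{-6 + 5 \left(1 + 5\right)}}{4} = - \frac{\sqrt{-6 + 5 \cdot 6}}{4} = - \frac{\sqrt{-6 + 30}}{4} = - \frac{\sqrt{24}}{4} = - \frac{2 \sqrt{6}}{4} = - \frac{\sqrt{6}}{2}$)
$595 k{\left(-7,w{\left(-1 \right)} \right)} = 595 \left(- \frac{\sqrt{6}}{2}\right) = - \frac{595 \sqrt{6}}{2}$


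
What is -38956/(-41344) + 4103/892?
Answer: 12773949/2304928 ≈ 5.5420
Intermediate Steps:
-38956/(-41344) + 4103/892 = -38956*(-1/41344) + 4103*(1/892) = 9739/10336 + 4103/892 = 12773949/2304928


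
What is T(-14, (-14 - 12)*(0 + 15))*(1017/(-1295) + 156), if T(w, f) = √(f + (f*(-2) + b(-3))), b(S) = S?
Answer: 603009*√43/1295 ≈ 3053.4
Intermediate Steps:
T(w, f) = √(-3 - f) (T(w, f) = √(f + (f*(-2) - 3)) = √(f + (-2*f - 3)) = √(f + (-3 - 2*f)) = √(-3 - f))
T(-14, (-14 - 12)*(0 + 15))*(1017/(-1295) + 156) = √(-3 - (-14 - 12)*(0 + 15))*(1017/(-1295) + 156) = √(-3 - (-26)*15)*(1017*(-1/1295) + 156) = √(-3 - 1*(-390))*(-1017/1295 + 156) = √(-3 + 390)*(201003/1295) = √387*(201003/1295) = (3*√43)*(201003/1295) = 603009*√43/1295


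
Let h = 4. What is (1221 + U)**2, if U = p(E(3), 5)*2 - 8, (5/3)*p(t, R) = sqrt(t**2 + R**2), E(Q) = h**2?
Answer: 36794341/25 + 14556*sqrt(281)/5 ≈ 1.5206e+6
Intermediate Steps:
E(Q) = 16 (E(Q) = 4**2 = 16)
p(t, R) = 3*sqrt(R**2 + t**2)/5 (p(t, R) = 3*sqrt(t**2 + R**2)/5 = 3*sqrt(R**2 + t**2)/5)
U = -8 + 6*sqrt(281)/5 (U = (3*sqrt(5**2 + 16**2)/5)*2 - 8 = (3*sqrt(25 + 256)/5)*2 - 8 = (3*sqrt(281)/5)*2 - 8 = 6*sqrt(281)/5 - 8 = -8 + 6*sqrt(281)/5 ≈ 12.116)
(1221 + U)**2 = (1221 + (-8 + 6*sqrt(281)/5))**2 = (1213 + 6*sqrt(281)/5)**2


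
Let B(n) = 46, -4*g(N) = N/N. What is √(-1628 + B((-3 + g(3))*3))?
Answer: I*√1582 ≈ 39.774*I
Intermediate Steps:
g(N) = -¼ (g(N) = -N/(4*N) = -¼*1 = -¼)
√(-1628 + B((-3 + g(3))*3)) = √(-1628 + 46) = √(-1582) = I*√1582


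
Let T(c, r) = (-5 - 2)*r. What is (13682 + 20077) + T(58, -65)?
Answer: 34214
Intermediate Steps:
T(c, r) = -7*r
(13682 + 20077) + T(58, -65) = (13682 + 20077) - 7*(-65) = 33759 + 455 = 34214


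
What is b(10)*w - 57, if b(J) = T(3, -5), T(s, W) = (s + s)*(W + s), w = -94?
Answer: 1071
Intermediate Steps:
T(s, W) = 2*s*(W + s) (T(s, W) = (2*s)*(W + s) = 2*s*(W + s))
b(J) = -12 (b(J) = 2*3*(-5 + 3) = 2*3*(-2) = -12)
b(10)*w - 57 = -12*(-94) - 57 = 1128 - 57 = 1071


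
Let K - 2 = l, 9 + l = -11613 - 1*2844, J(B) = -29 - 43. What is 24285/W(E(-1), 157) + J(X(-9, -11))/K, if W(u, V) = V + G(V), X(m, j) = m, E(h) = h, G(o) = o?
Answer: 21955053/283856 ≈ 77.346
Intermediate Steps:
J(B) = -72
l = -14466 (l = -9 + (-11613 - 1*2844) = -9 + (-11613 - 2844) = -9 - 14457 = -14466)
K = -14464 (K = 2 - 14466 = -14464)
W(u, V) = 2*V (W(u, V) = V + V = 2*V)
24285/W(E(-1), 157) + J(X(-9, -11))/K = 24285/((2*157)) - 72/(-14464) = 24285/314 - 72*(-1/14464) = 24285*(1/314) + 9/1808 = 24285/314 + 9/1808 = 21955053/283856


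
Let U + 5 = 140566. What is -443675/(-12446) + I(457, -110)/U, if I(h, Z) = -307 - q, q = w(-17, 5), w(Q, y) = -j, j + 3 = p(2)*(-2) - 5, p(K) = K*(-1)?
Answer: 62359530969/1749422206 ≈ 35.646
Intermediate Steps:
U = 140561 (U = -5 + 140566 = 140561)
p(K) = -K
j = -4 (j = -3 + (-1*2*(-2) - 5) = -3 + (-2*(-2) - 5) = -3 + (4 - 5) = -3 - 1 = -4)
w(Q, y) = 4 (w(Q, y) = -1*(-4) = 4)
q = 4
I(h, Z) = -311 (I(h, Z) = -307 - 1*4 = -307 - 4 = -311)
-443675/(-12446) + I(457, -110)/U = -443675/(-12446) - 311/140561 = -443675*(-1/12446) - 311*1/140561 = 443675/12446 - 311/140561 = 62359530969/1749422206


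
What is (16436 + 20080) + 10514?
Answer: 47030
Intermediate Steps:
(16436 + 20080) + 10514 = 36516 + 10514 = 47030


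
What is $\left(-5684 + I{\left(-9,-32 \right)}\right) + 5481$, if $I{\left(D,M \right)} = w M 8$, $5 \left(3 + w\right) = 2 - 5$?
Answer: $\frac{3593}{5} \approx 718.6$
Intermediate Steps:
$w = - \frac{18}{5}$ ($w = -3 + \frac{2 - 5}{5} = -3 + \frac{1}{5} \left(-3\right) = -3 - \frac{3}{5} = - \frac{18}{5} \approx -3.6$)
$I{\left(D,M \right)} = - \frac{144 M}{5}$ ($I{\left(D,M \right)} = - \frac{18 M}{5} \cdot 8 = - \frac{144 M}{5}$)
$\left(-5684 + I{\left(-9,-32 \right)}\right) + 5481 = \left(-5684 - - \frac{4608}{5}\right) + 5481 = \left(-5684 + \frac{4608}{5}\right) + 5481 = - \frac{23812}{5} + 5481 = \frac{3593}{5}$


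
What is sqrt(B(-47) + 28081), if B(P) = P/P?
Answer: sqrt(28082) ≈ 167.58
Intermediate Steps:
B(P) = 1
sqrt(B(-47) + 28081) = sqrt(1 + 28081) = sqrt(28082)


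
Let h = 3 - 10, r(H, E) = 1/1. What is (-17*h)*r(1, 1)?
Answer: 119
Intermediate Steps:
r(H, E) = 1
h = -7
(-17*h)*r(1, 1) = -17*(-7)*1 = 119*1 = 119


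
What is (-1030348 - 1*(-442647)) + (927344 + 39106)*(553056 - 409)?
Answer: 534105105449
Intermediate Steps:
(-1030348 - 1*(-442647)) + (927344 + 39106)*(553056 - 409) = (-1030348 + 442647) + 966450*552647 = -587701 + 534105693150 = 534105105449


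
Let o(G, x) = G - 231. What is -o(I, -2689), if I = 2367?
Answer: -2136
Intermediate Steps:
o(G, x) = -231 + G
-o(I, -2689) = -(-231 + 2367) = -1*2136 = -2136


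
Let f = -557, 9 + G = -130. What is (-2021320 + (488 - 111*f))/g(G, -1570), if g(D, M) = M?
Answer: 391801/314 ≈ 1247.8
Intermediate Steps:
G = -139 (G = -9 - 130 = -139)
(-2021320 + (488 - 111*f))/g(G, -1570) = (-2021320 + (488 - 111*(-557)))/(-1570) = (-2021320 + (488 + 61827))*(-1/1570) = (-2021320 + 62315)*(-1/1570) = -1959005*(-1/1570) = 391801/314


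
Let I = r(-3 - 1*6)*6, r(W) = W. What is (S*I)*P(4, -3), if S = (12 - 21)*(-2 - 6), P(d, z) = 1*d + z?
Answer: -3888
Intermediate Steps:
P(d, z) = d + z
S = 72 (S = -9*(-8) = 72)
I = -54 (I = (-3 - 1*6)*6 = (-3 - 6)*6 = -9*6 = -54)
(S*I)*P(4, -3) = (72*(-54))*(4 - 3) = -3888*1 = -3888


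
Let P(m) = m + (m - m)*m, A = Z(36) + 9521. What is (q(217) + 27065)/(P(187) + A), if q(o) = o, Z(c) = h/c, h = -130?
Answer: 491076/174679 ≈ 2.8113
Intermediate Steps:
Z(c) = -130/c
A = 171313/18 (A = -130/36 + 9521 = -130*1/36 + 9521 = -65/18 + 9521 = 171313/18 ≈ 9517.4)
P(m) = m (P(m) = m + 0*m = m + 0 = m)
(q(217) + 27065)/(P(187) + A) = (217 + 27065)/(187 + 171313/18) = 27282/(174679/18) = 27282*(18/174679) = 491076/174679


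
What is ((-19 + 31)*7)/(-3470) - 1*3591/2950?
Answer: -1270857/1023650 ≈ -1.2415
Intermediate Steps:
((-19 + 31)*7)/(-3470) - 1*3591/2950 = (12*7)*(-1/3470) - 3591*1/2950 = 84*(-1/3470) - 3591/2950 = -42/1735 - 3591/2950 = -1270857/1023650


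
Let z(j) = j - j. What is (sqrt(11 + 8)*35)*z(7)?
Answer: 0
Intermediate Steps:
z(j) = 0
(sqrt(11 + 8)*35)*z(7) = (sqrt(11 + 8)*35)*0 = (sqrt(19)*35)*0 = (35*sqrt(19))*0 = 0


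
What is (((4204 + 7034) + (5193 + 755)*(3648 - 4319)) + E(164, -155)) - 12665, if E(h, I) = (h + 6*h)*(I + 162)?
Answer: -3984499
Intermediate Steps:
E(h, I) = 7*h*(162 + I) (E(h, I) = (7*h)*(162 + I) = 7*h*(162 + I))
(((4204 + 7034) + (5193 + 755)*(3648 - 4319)) + E(164, -155)) - 12665 = (((4204 + 7034) + (5193 + 755)*(3648 - 4319)) + 7*164*(162 - 155)) - 12665 = ((11238 + 5948*(-671)) + 7*164*7) - 12665 = ((11238 - 3991108) + 8036) - 12665 = (-3979870 + 8036) - 12665 = -3971834 - 12665 = -3984499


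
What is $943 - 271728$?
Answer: $-270785$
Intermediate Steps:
$943 - 271728 = -270785$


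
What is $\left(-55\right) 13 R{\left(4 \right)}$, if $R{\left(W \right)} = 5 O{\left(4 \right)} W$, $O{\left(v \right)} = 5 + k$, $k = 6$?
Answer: $-157300$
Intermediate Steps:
$O{\left(v \right)} = 11$ ($O{\left(v \right)} = 5 + 6 = 11$)
$R{\left(W \right)} = 55 W$ ($R{\left(W \right)} = 5 \cdot 11 W = 55 W$)
$\left(-55\right) 13 R{\left(4 \right)} = \left(-55\right) 13 \cdot 55 \cdot 4 = \left(-715\right) 220 = -157300$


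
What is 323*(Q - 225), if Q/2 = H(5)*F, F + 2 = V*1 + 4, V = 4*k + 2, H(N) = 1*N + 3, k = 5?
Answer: 51357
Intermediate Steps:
H(N) = 3 + N (H(N) = N + 3 = 3 + N)
V = 22 (V = 4*5 + 2 = 20 + 2 = 22)
F = 24 (F = -2 + (22*1 + 4) = -2 + (22 + 4) = -2 + 26 = 24)
Q = 384 (Q = 2*((3 + 5)*24) = 2*(8*24) = 2*192 = 384)
323*(Q - 225) = 323*(384 - 225) = 323*159 = 51357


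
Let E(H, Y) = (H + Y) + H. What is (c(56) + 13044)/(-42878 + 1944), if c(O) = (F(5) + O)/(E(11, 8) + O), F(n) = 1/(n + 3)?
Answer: -8974721/28162592 ≈ -0.31868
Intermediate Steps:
E(H, Y) = Y + 2*H
F(n) = 1/(3 + n)
c(O) = (1/8 + O)/(30 + O) (c(O) = (1/(3 + 5) + O)/((8 + 2*11) + O) = (1/8 + O)/((8 + 22) + O) = (1/8 + O)/(30 + O))
(c(56) + 13044)/(-42878 + 1944) = ((1/8 + 56)/(30 + 56) + 13044)/(-42878 + 1944) = ((449/8)/86 + 13044)/(-40934) = ((1/86)*(449/8) + 13044)*(-1/40934) = (449/688 + 13044)*(-1/40934) = (8974721/688)*(-1/40934) = -8974721/28162592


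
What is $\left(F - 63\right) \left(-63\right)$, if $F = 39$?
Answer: $1512$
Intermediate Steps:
$\left(F - 63\right) \left(-63\right) = \left(39 - 63\right) \left(-63\right) = \left(-24\right) \left(-63\right) = 1512$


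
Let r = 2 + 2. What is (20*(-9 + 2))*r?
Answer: -560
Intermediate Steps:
r = 4
(20*(-9 + 2))*r = (20*(-9 + 2))*4 = (20*(-7))*4 = -140*4 = -560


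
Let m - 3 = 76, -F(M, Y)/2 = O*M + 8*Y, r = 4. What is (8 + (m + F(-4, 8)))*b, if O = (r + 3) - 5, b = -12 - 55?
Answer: 1675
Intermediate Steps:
b = -67
O = 2 (O = (4 + 3) - 5 = 7 - 5 = 2)
F(M, Y) = -16*Y - 4*M (F(M, Y) = -2*(2*M + 8*Y) = -16*Y - 4*M)
m = 79 (m = 3 + 76 = 79)
(8 + (m + F(-4, 8)))*b = (8 + (79 + (-16*8 - 4*(-4))))*(-67) = (8 + (79 + (-128 + 16)))*(-67) = (8 + (79 - 112))*(-67) = (8 - 33)*(-67) = -25*(-67) = 1675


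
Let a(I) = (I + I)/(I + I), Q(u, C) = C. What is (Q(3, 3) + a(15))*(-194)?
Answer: -776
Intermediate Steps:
a(I) = 1 (a(I) = (2*I)/((2*I)) = (2*I)*(1/(2*I)) = 1)
(Q(3, 3) + a(15))*(-194) = (3 + 1)*(-194) = 4*(-194) = -776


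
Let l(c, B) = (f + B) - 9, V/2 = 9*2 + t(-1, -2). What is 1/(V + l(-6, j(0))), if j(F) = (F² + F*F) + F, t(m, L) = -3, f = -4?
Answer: 1/17 ≈ 0.058824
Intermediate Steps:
j(F) = F + 2*F² (j(F) = (F² + F²) + F = 2*F² + F = F + 2*F²)
V = 30 (V = 2*(9*2 - 3) = 2*(18 - 3) = 2*15 = 30)
l(c, B) = -13 + B (l(c, B) = (-4 + B) - 9 = -13 + B)
1/(V + l(-6, j(0))) = 1/(30 + (-13 + 0*(1 + 2*0))) = 1/(30 + (-13 + 0*(1 + 0))) = 1/(30 + (-13 + 0*1)) = 1/(30 + (-13 + 0)) = 1/(30 - 13) = 1/17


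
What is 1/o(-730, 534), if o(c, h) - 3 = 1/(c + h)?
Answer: 196/587 ≈ 0.33390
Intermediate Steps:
o(c, h) = 3 + 1/(c + h)
1/o(-730, 534) = 1/((1 + 3*(-730) + 3*534)/(-730 + 534)) = 1/((1 - 2190 + 1602)/(-196)) = 1/(-1/196*(-587)) = 1/(587/196) = 196/587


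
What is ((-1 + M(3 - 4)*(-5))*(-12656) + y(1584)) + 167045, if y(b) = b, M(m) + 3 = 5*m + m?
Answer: -388235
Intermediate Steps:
M(m) = -3 + 6*m (M(m) = -3 + (5*m + m) = -3 + 6*m)
((-1 + M(3 - 4)*(-5))*(-12656) + y(1584)) + 167045 = ((-1 + (-3 + 6*(3 - 4))*(-5))*(-12656) + 1584) + 167045 = ((-1 + (-3 + 6*(-1))*(-5))*(-12656) + 1584) + 167045 = ((-1 + (-3 - 6)*(-5))*(-12656) + 1584) + 167045 = ((-1 - 9*(-5))*(-12656) + 1584) + 167045 = ((-1 + 45)*(-12656) + 1584) + 167045 = (44*(-12656) + 1584) + 167045 = (-556864 + 1584) + 167045 = -555280 + 167045 = -388235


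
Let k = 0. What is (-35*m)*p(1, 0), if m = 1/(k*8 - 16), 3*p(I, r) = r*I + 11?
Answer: 385/48 ≈ 8.0208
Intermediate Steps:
p(I, r) = 11/3 + I*r/3 (p(I, r) = (r*I + 11)/3 = (I*r + 11)/3 = (11 + I*r)/3 = 11/3 + I*r/3)
m = -1/16 (m = 1/(0*8 - 16) = 1/(0 - 16) = 1/(-16) = -1/16 ≈ -0.062500)
(-35*m)*p(1, 0) = (-35*(-1/16))*(11/3 + (⅓)*1*0) = 35*(11/3 + 0)/16 = (35/16)*(11/3) = 385/48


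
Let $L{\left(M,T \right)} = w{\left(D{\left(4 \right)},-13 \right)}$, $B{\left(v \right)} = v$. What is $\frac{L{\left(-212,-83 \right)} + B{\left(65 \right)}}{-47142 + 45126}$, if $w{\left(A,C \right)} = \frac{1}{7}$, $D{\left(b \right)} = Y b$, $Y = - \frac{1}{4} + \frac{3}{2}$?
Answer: $- \frac{19}{588} \approx -0.032313$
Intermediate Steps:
$Y = \frac{5}{4}$ ($Y = \left(-1\right) \frac{1}{4} + 3 \cdot \frac{1}{2} = - \frac{1}{4} + \frac{3}{2} = \frac{5}{4} \approx 1.25$)
$D{\left(b \right)} = \frac{5 b}{4}$
$w{\left(A,C \right)} = \frac{1}{7}$
$L{\left(M,T \right)} = \frac{1}{7}$
$\frac{L{\left(-212,-83 \right)} + B{\left(65 \right)}}{-47142 + 45126} = \frac{\frac{1}{7} + 65}{-47142 + 45126} = \frac{456}{7 \left(-2016\right)} = \frac{456}{7} \left(- \frac{1}{2016}\right) = - \frac{19}{588}$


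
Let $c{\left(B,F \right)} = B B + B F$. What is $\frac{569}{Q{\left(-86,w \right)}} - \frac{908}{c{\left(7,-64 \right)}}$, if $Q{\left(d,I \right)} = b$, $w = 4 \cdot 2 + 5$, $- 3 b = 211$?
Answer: $- \frac{489505}{84189} \approx -5.8144$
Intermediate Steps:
$b = - \frac{211}{3}$ ($b = \left(- \frac{1}{3}\right) 211 = - \frac{211}{3} \approx -70.333$)
$w = 13$ ($w = 8 + 5 = 13$)
$c{\left(B,F \right)} = B^{2} + B F$
$Q{\left(d,I \right)} = - \frac{211}{3}$
$\frac{569}{Q{\left(-86,w \right)}} - \frac{908}{c{\left(7,-64 \right)}} = \frac{569}{- \frac{211}{3}} - \frac{908}{7 \left(7 - 64\right)} = 569 \left(- \frac{3}{211}\right) - \frac{908}{7 \left(-57\right)} = - \frac{1707}{211} - \frac{908}{-399} = - \frac{1707}{211} - - \frac{908}{399} = - \frac{1707}{211} + \frac{908}{399} = - \frac{489505}{84189}$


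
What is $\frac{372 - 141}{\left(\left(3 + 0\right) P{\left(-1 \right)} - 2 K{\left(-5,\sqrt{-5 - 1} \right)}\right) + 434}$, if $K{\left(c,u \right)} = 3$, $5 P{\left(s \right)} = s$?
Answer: $\frac{1155}{2137} \approx 0.54048$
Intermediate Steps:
$P{\left(s \right)} = \frac{s}{5}$
$\frac{372 - 141}{\left(\left(3 + 0\right) P{\left(-1 \right)} - 2 K{\left(-5,\sqrt{-5 - 1} \right)}\right) + 434} = \frac{372 - 141}{\left(\left(3 + 0\right) \frac{1}{5} \left(-1\right) - 6\right) + 434} = \frac{231}{\left(3 \left(- \frac{1}{5}\right) - 6\right) + 434} = \frac{231}{\left(- \frac{3}{5} - 6\right) + 434} = \frac{231}{- \frac{33}{5} + 434} = \frac{231}{\frac{2137}{5}} = 231 \cdot \frac{5}{2137} = \frac{1155}{2137}$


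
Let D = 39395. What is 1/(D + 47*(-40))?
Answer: 1/37515 ≈ 2.6656e-5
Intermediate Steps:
1/(D + 47*(-40)) = 1/(39395 + 47*(-40)) = 1/(39395 - 1880) = 1/37515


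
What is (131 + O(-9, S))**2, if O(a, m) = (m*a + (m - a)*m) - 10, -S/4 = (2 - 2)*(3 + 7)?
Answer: 14641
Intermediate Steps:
S = 0 (S = -4*(2 - 2)*(3 + 7) = -0*10 = -4*0 = 0)
O(a, m) = -10 + a*m + m*(m - a) (O(a, m) = (a*m + m*(m - a)) - 10 = -10 + a*m + m*(m - a))
(131 + O(-9, S))**2 = (131 + (-10 + 0**2))**2 = (131 + (-10 + 0))**2 = (131 - 10)**2 = 121**2 = 14641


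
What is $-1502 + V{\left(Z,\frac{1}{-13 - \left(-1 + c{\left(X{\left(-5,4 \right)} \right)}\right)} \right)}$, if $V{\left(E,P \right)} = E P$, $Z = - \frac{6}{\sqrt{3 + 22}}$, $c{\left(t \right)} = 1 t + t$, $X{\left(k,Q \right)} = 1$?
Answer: $- \frac{52567}{35} \approx -1501.9$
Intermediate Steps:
$c{\left(t \right)} = 2 t$ ($c{\left(t \right)} = t + t = 2 t$)
$Z = - \frac{6}{5}$ ($Z = - \frac{6}{\sqrt{25}} = - \frac{6}{5} \approx -1.2$)
$-1502 + V{\left(Z,\frac{1}{-13 - \left(-1 + c{\left(X{\left(-5,4 \right)} \right)}\right)} \right)} = -1502 - \frac{6}{5 \left(-13 + \left(1 - 2 \cdot 1\right)\right)} = -1502 - \frac{6}{5 \left(-13 + \left(1 - 2\right)\right)} = -1502 - \frac{6}{5 \left(-13 - 1\right)} = -1502 - \frac{6}{5 \left(-14\right)} = -1502 - - \frac{3}{35} = -1502 + \frac{3}{35} = - \frac{52567}{35}$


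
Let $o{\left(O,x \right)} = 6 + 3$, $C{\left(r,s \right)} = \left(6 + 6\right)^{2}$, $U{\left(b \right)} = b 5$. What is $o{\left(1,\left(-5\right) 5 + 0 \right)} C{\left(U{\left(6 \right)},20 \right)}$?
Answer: $1296$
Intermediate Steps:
$U{\left(b \right)} = 5 b$
$C{\left(r,s \right)} = 144$ ($C{\left(r,s \right)} = 12^{2} = 144$)
$o{\left(O,x \right)} = 9$
$o{\left(1,\left(-5\right) 5 + 0 \right)} C{\left(U{\left(6 \right)},20 \right)} = 9 \cdot 144 = 1296$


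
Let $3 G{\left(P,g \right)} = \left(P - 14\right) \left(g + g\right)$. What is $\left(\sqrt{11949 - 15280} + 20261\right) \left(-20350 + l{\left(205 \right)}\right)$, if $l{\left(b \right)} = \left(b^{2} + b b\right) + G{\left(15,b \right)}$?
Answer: $\frac{3880184110}{3} + \frac{191510 i \sqrt{3331}}{3} \approx 1.2934 \cdot 10^{9} + 3.6843 \cdot 10^{6} i$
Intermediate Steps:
$G{\left(P,g \right)} = \frac{2 g \left(-14 + P\right)}{3}$ ($G{\left(P,g \right)} = \frac{\left(P - 14\right) \left(g + g\right)}{3} = \frac{\left(-14 + P\right) 2 g}{3} = \frac{2 g \left(-14 + P\right)}{3}$)
$l{\left(b \right)} = 2 b^{2} + \frac{2 b}{3}$ ($l{\left(b \right)} = \left(b^{2} + b b\right) + \frac{2 b \left(-14 + 15\right)}{3} = \left(b^{2} + b^{2}\right) + \frac{2}{3} b 1 = 2 b^{2} + \frac{2 b}{3}$)
$\left(\sqrt{11949 - 15280} + 20261\right) \left(-20350 + l{\left(205 \right)}\right) = \left(\sqrt{11949 - 15280} + 20261\right) \left(-20350 + \frac{2}{3} \cdot 205 \left(1 + 3 \cdot 205\right)\right) = \left(\sqrt{-3331} + 20261\right) \left(-20350 + \frac{2}{3} \cdot 205 \left(1 + 615\right)\right) = \left(i \sqrt{3331} + 20261\right) \left(-20350 + \frac{2}{3} \cdot 205 \cdot 616\right) = \left(20261 + i \sqrt{3331}\right) \left(-20350 + \frac{252560}{3}\right) = \left(20261 + i \sqrt{3331}\right) \frac{191510}{3} = \frac{3880184110}{3} + \frac{191510 i \sqrt{3331}}{3}$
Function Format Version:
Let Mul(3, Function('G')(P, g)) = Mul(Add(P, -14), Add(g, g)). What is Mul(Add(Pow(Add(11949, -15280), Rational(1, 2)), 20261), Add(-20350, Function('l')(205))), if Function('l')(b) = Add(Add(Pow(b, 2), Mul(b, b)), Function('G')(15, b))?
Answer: Add(Rational(3880184110, 3), Mul(Rational(191510, 3), I, Pow(3331, Rational(1, 2)))) ≈ Add(1.2934e+9, Mul(3.6843e+6, I))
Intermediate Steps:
Function('G')(P, g) = Mul(Rational(2, 3), g, Add(-14, P)) (Function('G')(P, g) = Mul(Rational(1, 3), Mul(Add(P, -14), Add(g, g))) = Mul(Rational(1, 3), Mul(Add(-14, P), Mul(2, g))) = Mul(Rational(1, 3), Mul(2, g, Add(-14, P))) = Mul(Rational(2, 3), g, Add(-14, P)))
Function('l')(b) = Add(Mul(2, Pow(b, 2)), Mul(Rational(2, 3), b)) (Function('l')(b) = Add(Add(Pow(b, 2), Mul(b, b)), Mul(Rational(2, 3), b, Add(-14, 15))) = Add(Add(Pow(b, 2), Pow(b, 2)), Mul(Rational(2, 3), b, 1)) = Add(Mul(2, Pow(b, 2)), Mul(Rational(2, 3), b)))
Mul(Add(Pow(Add(11949, -15280), Rational(1, 2)), 20261), Add(-20350, Function('l')(205))) = Mul(Add(Pow(Add(11949, -15280), Rational(1, 2)), 20261), Add(-20350, Mul(Rational(2, 3), 205, Add(1, Mul(3, 205))))) = Mul(Add(Pow(-3331, Rational(1, 2)), 20261), Add(-20350, Mul(Rational(2, 3), 205, Add(1, 615)))) = Mul(Add(Mul(I, Pow(3331, Rational(1, 2))), 20261), Add(-20350, Mul(Rational(2, 3), 205, 616))) = Mul(Add(20261, Mul(I, Pow(3331, Rational(1, 2)))), Add(-20350, Rational(252560, 3))) = Mul(Add(20261, Mul(I, Pow(3331, Rational(1, 2)))), Rational(191510, 3)) = Add(Rational(3880184110, 3), Mul(Rational(191510, 3), I, Pow(3331, Rational(1, 2))))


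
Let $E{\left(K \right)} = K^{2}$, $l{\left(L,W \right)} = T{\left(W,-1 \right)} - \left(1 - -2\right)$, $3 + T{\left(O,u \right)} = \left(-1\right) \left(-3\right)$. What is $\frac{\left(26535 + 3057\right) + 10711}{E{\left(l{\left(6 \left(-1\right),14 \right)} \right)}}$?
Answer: $\frac{40303}{9} \approx 4478.1$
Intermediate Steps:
$T{\left(O,u \right)} = 0$ ($T{\left(O,u \right)} = -3 - -3 = -3 + 3 = 0$)
$l{\left(L,W \right)} = -3$ ($l{\left(L,W \right)} = 0 - \left(1 - -2\right) = 0 - \left(1 + 2\right) = 0 - 3 = -3$)
$\frac{\left(26535 + 3057\right) + 10711}{E{\left(l{\left(6 \left(-1\right),14 \right)} \right)}} = \frac{\left(26535 + 3057\right) + 10711}{\left(-3\right)^{2}} = \frac{29592 + 10711}{9} = 40303 \cdot \frac{1}{9} = \frac{40303}{9}$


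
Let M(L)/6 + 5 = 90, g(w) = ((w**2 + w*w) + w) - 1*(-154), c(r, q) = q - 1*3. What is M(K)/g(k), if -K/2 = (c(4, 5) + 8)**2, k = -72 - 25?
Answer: 102/3775 ≈ 0.027020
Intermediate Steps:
k = -97
c(r, q) = -3 + q (c(r, q) = q - 3 = -3 + q)
g(w) = 154 + w + 2*w**2 (g(w) = ((w**2 + w**2) + w) + 154 = (2*w**2 + w) + 154 = (w + 2*w**2) + 154 = 154 + w + 2*w**2)
K = -200 (K = -2*((-3 + 5) + 8)**2 = -2*(2 + 8)**2 = -2*10**2 = -2*100 = -200)
M(L) = 510 (M(L) = -30 + 6*90 = -30 + 540 = 510)
M(K)/g(k) = 510/(154 - 97 + 2*(-97)**2) = 510/(154 - 97 + 2*9409) = 510/(154 - 97 + 18818) = 510/18875 = 510*(1/18875) = 102/3775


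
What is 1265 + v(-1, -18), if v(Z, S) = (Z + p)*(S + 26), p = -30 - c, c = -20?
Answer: 1177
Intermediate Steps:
p = -10 (p = -30 - 1*(-20) = -30 + 20 = -10)
v(Z, S) = (-10 + Z)*(26 + S) (v(Z, S) = (Z - 10)*(S + 26) = (-10 + Z)*(26 + S))
1265 + v(-1, -18) = 1265 + (-260 - 10*(-18) + 26*(-1) - 18*(-1)) = 1265 + (-260 + 180 - 26 + 18) = 1265 - 88 = 1177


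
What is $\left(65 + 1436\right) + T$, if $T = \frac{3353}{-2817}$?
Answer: $\frac{4224964}{2817} \approx 1499.8$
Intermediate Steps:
$T = - \frac{3353}{2817}$ ($T = 3353 \left(- \frac{1}{2817}\right) = - \frac{3353}{2817} \approx -1.1903$)
$\left(65 + 1436\right) + T = \left(65 + 1436\right) - \frac{3353}{2817} = 1501 - \frac{3353}{2817} = \frac{4224964}{2817}$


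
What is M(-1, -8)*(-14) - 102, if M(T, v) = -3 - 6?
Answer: 24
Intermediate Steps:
M(T, v) = -9
M(-1, -8)*(-14) - 102 = -9*(-14) - 102 = 126 - 102 = 24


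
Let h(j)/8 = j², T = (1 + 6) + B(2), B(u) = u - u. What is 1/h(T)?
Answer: 1/392 ≈ 0.0025510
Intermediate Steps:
B(u) = 0
T = 7 (T = (1 + 6) + 0 = 7 + 0 = 7)
h(j) = 8*j²
1/h(T) = 1/(8*7²) = 1/(8*49) = 1/392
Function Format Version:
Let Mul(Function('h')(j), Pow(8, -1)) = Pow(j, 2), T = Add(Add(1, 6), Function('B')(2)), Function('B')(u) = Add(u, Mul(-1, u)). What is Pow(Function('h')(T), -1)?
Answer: Rational(1, 392) ≈ 0.0025510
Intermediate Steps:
Function('B')(u) = 0
T = 7 (T = Add(Add(1, 6), 0) = Add(7, 0) = 7)
Function('h')(j) = Mul(8, Pow(j, 2))
Pow(Function('h')(T), -1) = Pow(Mul(8, Pow(7, 2)), -1) = Pow(Mul(8, 49), -1) = Pow(392, -1) = Rational(1, 392)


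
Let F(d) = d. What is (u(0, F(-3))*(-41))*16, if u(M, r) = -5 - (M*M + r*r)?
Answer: 9184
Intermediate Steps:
u(M, r) = -5 - M**2 - r**2 (u(M, r) = -5 - (M**2 + r**2) = -5 + (-M**2 - r**2) = -5 - M**2 - r**2)
(u(0, F(-3))*(-41))*16 = ((-5 - 1*0**2 - 1*(-3)**2)*(-41))*16 = ((-5 - 1*0 - 1*9)*(-41))*16 = ((-5 + 0 - 9)*(-41))*16 = -14*(-41)*16 = 574*16 = 9184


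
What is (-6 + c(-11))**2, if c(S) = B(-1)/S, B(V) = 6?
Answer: 5184/121 ≈ 42.843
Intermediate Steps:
c(S) = 6/S
(-6 + c(-11))**2 = (-6 + 6/(-11))**2 = (-6 + 6*(-1/11))**2 = (-6 - 6/11)**2 = (-72/11)**2 = 5184/121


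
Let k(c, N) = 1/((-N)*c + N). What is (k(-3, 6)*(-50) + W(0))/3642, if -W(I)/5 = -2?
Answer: 95/43704 ≈ 0.0021737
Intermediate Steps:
W(I) = 10 (W(I) = -5*(-2) = 10)
k(c, N) = 1/(N - N*c) (k(c, N) = 1/(-N*c + N) = 1/(N - N*c))
(k(-3, 6)*(-50) + W(0))/3642 = (-1/(6*(-1 - 3))*(-50) + 10)/3642 = (-1*1/6/(-4)*(-50) + 10)*(1/3642) = (-1*1/6*(-1/4)*(-50) + 10)*(1/3642) = ((1/24)*(-50) + 10)*(1/3642) = (-25/12 + 10)*(1/3642) = (95/12)*(1/3642) = 95/43704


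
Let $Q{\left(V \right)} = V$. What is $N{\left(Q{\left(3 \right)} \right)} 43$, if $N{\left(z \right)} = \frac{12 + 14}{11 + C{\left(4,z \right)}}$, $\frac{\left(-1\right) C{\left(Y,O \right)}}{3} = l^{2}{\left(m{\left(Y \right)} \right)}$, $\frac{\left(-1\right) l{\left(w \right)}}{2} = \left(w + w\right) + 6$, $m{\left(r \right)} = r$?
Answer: $- \frac{1118}{2341} \approx -0.47757$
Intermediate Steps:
$l{\left(w \right)} = -12 - 4 w$ ($l{\left(w \right)} = - 2 \left(\left(w + w\right) + 6\right) = - 2 \left(2 w + 6\right) = - 2 \left(6 + 2 w\right) = -12 - 4 w$)
$C{\left(Y,O \right)} = - 3 \left(-12 - 4 Y\right)^{2}$
$N{\left(z \right)} = - \frac{26}{2341}$ ($N{\left(z \right)} = \frac{12 + 14}{11 - 48 \left(3 + 4\right)^{2}} = \frac{26}{11 - 48 \cdot 7^{2}} = \frac{26}{11 - 2352} = \frac{26}{-2341} = 26 \left(- \frac{1}{2341}\right) = - \frac{26}{2341}$)
$N{\left(Q{\left(3 \right)} \right)} 43 = \left(- \frac{26}{2341}\right) 43 = - \frac{1118}{2341}$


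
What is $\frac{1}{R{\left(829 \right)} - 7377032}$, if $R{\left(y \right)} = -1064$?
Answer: $- \frac{1}{7378096} \approx -1.3554 \cdot 10^{-7}$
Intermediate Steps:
$\frac{1}{R{\left(829 \right)} - 7377032} = \frac{1}{-1064 - 7377032} = \frac{1}{-7378096} = - \frac{1}{7378096}$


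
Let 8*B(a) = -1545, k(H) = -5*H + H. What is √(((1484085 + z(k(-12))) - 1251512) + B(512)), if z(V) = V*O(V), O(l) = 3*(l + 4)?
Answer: √3837886/4 ≈ 489.76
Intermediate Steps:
O(l) = 12 + 3*l (O(l) = 3*(4 + l) = 12 + 3*l)
k(H) = -4*H
z(V) = V*(12 + 3*V)
B(a) = -1545/8 (B(a) = (⅛)*(-1545) = -1545/8)
√(((1484085 + z(k(-12))) - 1251512) + B(512)) = √(((1484085 + 3*(-4*(-12))*(4 - 4*(-12))) - 1251512) - 1545/8) = √(((1484085 + 3*48*(4 + 48)) - 1251512) - 1545/8) = √(((1484085 + 3*48*52) - 1251512) - 1545/8) = √(((1484085 + 7488) - 1251512) - 1545/8) = √((1491573 - 1251512) - 1545/8) = √(240061 - 1545/8) = √(1918943/8) = √3837886/4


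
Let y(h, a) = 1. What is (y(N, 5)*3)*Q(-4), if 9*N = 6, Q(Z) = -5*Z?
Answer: 60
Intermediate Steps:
N = ⅔ (N = (⅑)*6 = ⅔ ≈ 0.66667)
(y(N, 5)*3)*Q(-4) = (1*3)*(-5*(-4)) = 3*20 = 60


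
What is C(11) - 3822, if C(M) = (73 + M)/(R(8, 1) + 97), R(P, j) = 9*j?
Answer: -202524/53 ≈ -3821.2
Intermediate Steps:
C(M) = 73/106 + M/106 (C(M) = (73 + M)/(9*1 + 97) = (73 + M)/(9 + 97) = (73 + M)/106 = (73 + M)*(1/106) = 73/106 + M/106)
C(11) - 3822 = (73/106 + (1/106)*11) - 3822 = (73/106 + 11/106) - 3822 = 42/53 - 3822 = -202524/53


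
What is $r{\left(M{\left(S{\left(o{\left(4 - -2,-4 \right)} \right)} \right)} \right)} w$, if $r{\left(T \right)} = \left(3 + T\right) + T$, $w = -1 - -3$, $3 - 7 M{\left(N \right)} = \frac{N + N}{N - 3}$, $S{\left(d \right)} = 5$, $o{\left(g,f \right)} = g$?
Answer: $\frac{34}{7} \approx 4.8571$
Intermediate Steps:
$M{\left(N \right)} = \frac{3}{7} - \frac{2 N}{7 \left(-3 + N\right)}$ ($M{\left(N \right)} = \frac{3}{7} - \frac{\left(N + N\right) \frac{1}{N - 3}}{7} = \frac{3}{7} - \frac{2 N \frac{1}{-3 + N}}{7} = \frac{3}{7} - \frac{2 N}{7 \left(-3 + N\right)}$)
$w = 2$ ($w = -1 + 3 = 2$)
$r{\left(T \right)} = 3 + 2 T$
$r{\left(M{\left(S{\left(o{\left(4 - -2,-4 \right)} \right)} \right)} \right)} w = \left(3 + 2 \frac{-9 + 5}{7 \left(-3 + 5\right)}\right) 2 = \left(3 + 2 \cdot \frac{1}{7} \cdot \frac{1}{2} \left(-4\right)\right) 2 = \left(3 + 2 \left(- \frac{2}{7}\right)\right) 2 = \left(3 - \frac{4}{7}\right) 2 = \frac{17}{7} \cdot 2 = \frac{34}{7}$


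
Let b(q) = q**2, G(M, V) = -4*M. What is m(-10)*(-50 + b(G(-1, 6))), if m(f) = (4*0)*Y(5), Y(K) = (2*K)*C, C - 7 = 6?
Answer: 0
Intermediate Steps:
C = 13 (C = 7 + 6 = 13)
Y(K) = 26*K (Y(K) = (2*K)*13 = 26*K)
m(f) = 0 (m(f) = (4*0)*(26*5) = 0*130 = 0)
m(-10)*(-50 + b(G(-1, 6))) = 0*(-50 + (-4*(-1))**2) = 0*(-50 + 4**2) = 0*(-50 + 16) = 0*(-34) = 0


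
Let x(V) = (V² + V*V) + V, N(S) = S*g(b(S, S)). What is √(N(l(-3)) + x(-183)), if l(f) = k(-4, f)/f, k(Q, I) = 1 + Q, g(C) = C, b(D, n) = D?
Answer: 2*√16699 ≈ 258.45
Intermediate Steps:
l(f) = -3/f (l(f) = (1 - 4)/f = -3/f)
N(S) = S² (N(S) = S*S = S²)
x(V) = V + 2*V² (x(V) = (V² + V²) + V = 2*V² + V = V + 2*V²)
√(N(l(-3)) + x(-183)) = √((-3/(-3))² - 183*(1 + 2*(-183))) = √((-3*(-⅓))² - 183*(1 - 366)) = √(1² - 183*(-365)) = √(1 + 66795) = √66796 = 2*√16699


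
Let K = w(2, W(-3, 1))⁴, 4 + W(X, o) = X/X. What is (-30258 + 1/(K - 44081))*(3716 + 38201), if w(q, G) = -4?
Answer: -55584325023367/43825 ≈ -1.2683e+9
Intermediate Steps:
W(X, o) = -3 (W(X, o) = -4 + X/X = -4 + 1 = -3)
K = 256 (K = (-4)⁴ = 256)
(-30258 + 1/(K - 44081))*(3716 + 38201) = (-30258 + 1/(256 - 44081))*(3716 + 38201) = (-30258 + 1/(-43825))*41917 = (-30258 - 1/43825)*41917 = -1326056851/43825*41917 = -55584325023367/43825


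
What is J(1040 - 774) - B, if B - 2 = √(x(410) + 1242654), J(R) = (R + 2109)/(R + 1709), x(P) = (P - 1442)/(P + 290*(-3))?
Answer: -63/79 - 2*√4108532205/115 ≈ -1115.5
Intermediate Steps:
x(P) = (-1442 + P)/(-870 + P) (x(P) = (-1442 + P)/(P - 870) = (-1442 + P)/(-870 + P))
J(R) = (2109 + R)/(1709 + R)
B = 2 + 2*√4108532205/115 (B = 2 + √((-1442 + 410)/(-870 + 410) + 1242654) = 2 + √(-1032/(-460) + 1242654) = 2 + √(-1/460*(-1032) + 1242654) = 2 + √(258/115 + 1242654) = 2 + √(142905468/115) = 2 + 2*√4108532205/115 ≈ 1116.7)
J(1040 - 774) - B = (2109 + (1040 - 774))/(1709 + (1040 - 774)) - (2 + 2*√4108532205/115) = (2109 + 266)/(1709 + 266) + (-2 - 2*√4108532205/115) = 2375/1975 + (-2 - 2*√4108532205/115) = (1/1975)*2375 + (-2 - 2*√4108532205/115) = 95/79 + (-2 - 2*√4108532205/115) = -63/79 - 2*√4108532205/115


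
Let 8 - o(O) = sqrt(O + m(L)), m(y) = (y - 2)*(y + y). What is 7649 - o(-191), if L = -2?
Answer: 7641 + 5*I*sqrt(7) ≈ 7641.0 + 13.229*I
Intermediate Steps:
m(y) = 2*y*(-2 + y) (m(y) = (-2 + y)*(2*y) = 2*y*(-2 + y))
o(O) = 8 - sqrt(16 + O) (o(O) = 8 - sqrt(O + 2*(-2)*(-2 - 2)) = 8 - sqrt(O + 2*(-2)*(-4)) = 8 - sqrt(O + 16) = 8 - sqrt(16 + O))
7649 - o(-191) = 7649 - (8 - sqrt(16 - 191)) = 7649 - (8 - sqrt(-175)) = 7649 - (8 - 5*I*sqrt(7)) = 7649 + (-8 + 5*I*sqrt(7)) = 7641 + 5*I*sqrt(7)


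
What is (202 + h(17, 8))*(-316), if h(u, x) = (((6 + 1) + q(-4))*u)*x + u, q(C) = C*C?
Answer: -1057652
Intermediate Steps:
q(C) = C²
h(u, x) = u + 23*u*x (h(u, x) = (((6 + 1) + (-4)²)*u)*x + u = ((7 + 16)*u)*x + u = (23*u)*x + u = 23*u*x + u = u + 23*u*x)
(202 + h(17, 8))*(-316) = (202 + 17*(1 + 23*8))*(-316) = (202 + 17*(1 + 184))*(-316) = (202 + 17*185)*(-316) = (202 + 3145)*(-316) = 3347*(-316) = -1057652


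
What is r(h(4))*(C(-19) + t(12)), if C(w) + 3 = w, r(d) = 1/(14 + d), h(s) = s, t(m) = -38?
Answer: -10/3 ≈ -3.3333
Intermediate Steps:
C(w) = -3 + w
r(h(4))*(C(-19) + t(12)) = ((-3 - 19) - 38)/(14 + 4) = (-22 - 38)/18 = (1/18)*(-60) = -10/3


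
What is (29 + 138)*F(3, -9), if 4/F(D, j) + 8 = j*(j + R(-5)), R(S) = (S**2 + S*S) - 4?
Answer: -668/341 ≈ -1.9589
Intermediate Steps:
R(S) = -4 + 2*S**2 (R(S) = (S**2 + S**2) - 4 = 2*S**2 - 4 = -4 + 2*S**2)
F(D, j) = 4/(-8 + j*(46 + j)) (F(D, j) = 4/(-8 + j*(j + (-4 + 2*(-5)**2))) = 4/(-8 + j*(j + (-4 + 2*25))) = 4/(-8 + j*(j + (-4 + 50))) = 4/(-8 + j*(j + 46)) = 4/(-8 + j*(46 + j)))
(29 + 138)*F(3, -9) = (29 + 138)*(4/(-8 + (-9)**2 + 46*(-9))) = 167*(4/(-8 + 81 - 414)) = 167*(4/(-341)) = 167*(4*(-1/341)) = 167*(-4/341) = -668/341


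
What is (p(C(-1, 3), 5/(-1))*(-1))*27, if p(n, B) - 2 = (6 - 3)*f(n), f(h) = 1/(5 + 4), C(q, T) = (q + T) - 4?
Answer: -63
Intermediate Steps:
C(q, T) = -4 + T + q (C(q, T) = (T + q) - 4 = -4 + T + q)
f(h) = ⅑ (f(h) = 1/9 = ⅑)
p(n, B) = 7/3 (p(n, B) = 2 + (6 - 3)*(⅑) = 2 + 3*(⅑) = 2 + ⅓ = 7/3)
(p(C(-1, 3), 5/(-1))*(-1))*27 = ((7/3)*(-1))*27 = -7/3*27 = -63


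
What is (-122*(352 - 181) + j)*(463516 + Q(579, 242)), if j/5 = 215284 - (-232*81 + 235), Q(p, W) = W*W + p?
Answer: 600191804037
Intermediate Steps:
Q(p, W) = p + W² (Q(p, W) = W² + p = p + W²)
j = 1169205 (j = 5*(215284 - (-232*81 + 235)) = 5*(215284 - (-18792 + 235)) = 5*(215284 - 1*(-18557)) = 5*(215284 + 18557) = 5*233841 = 1169205)
(-122*(352 - 181) + j)*(463516 + Q(579, 242)) = (-122*(352 - 181) + 1169205)*(463516 + (579 + 242²)) = (-122*171 + 1169205)*(463516 + (579 + 58564)) = (-20862 + 1169205)*(463516 + 59143) = 1148343*522659 = 600191804037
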